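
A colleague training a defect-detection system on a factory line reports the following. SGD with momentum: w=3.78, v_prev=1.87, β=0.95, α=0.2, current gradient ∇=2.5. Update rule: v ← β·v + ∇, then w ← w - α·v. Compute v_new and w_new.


v_new = 0.95·1.87 + 2.5 = 1.7765 + 2.5 = 4.2765
w_new = 3.78 - 0.2·4.2765 = 3.78 - 0.8553 = 2.9247

v_new=4.2765, w_new=2.9247


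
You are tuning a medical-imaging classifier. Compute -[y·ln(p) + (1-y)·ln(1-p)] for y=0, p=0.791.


BCE = -[y·ln(p) + (1-y)·ln(1-p)]
= -0 - 1·ln(1-0.791)
= -ln(0.209) = 1.5654

1.5654


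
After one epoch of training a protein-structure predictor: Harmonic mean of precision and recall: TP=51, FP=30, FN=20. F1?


Precision = 51/81 = 0.6296
Recall = 51/71 = 0.7183
F1 = 2·P·R/(P+R) = 2·TP/(2·TP+FP+FN) = 102/(102+30+20) = 102/152 = 0.6711

0.6711


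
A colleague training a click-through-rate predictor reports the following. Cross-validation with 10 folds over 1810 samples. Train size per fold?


Fold size = 1810/10 = 181
Training per fold = 1810 - 181 = 1629

1629


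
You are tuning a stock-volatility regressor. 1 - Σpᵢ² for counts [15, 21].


Probabilities: [15/36, 21/36] ≈ [0.4167, 0.5833]
Σpᵢ² = (225 + 441)/36² = 666/1296
Gini = 1 - Σpᵢ² = 1 - 666/1296 = 0.4861

0.4861


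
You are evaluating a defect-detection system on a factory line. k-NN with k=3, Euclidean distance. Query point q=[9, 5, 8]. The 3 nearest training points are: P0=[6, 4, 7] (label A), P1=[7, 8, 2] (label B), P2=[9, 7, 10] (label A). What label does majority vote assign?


d(q,P0) = 3.3166  (label A)
d(q,P1) = 7.0  (label B)
d(q,P2) = 2.8284  (label A)
Votes: A=2, B=1
Majority → A

A


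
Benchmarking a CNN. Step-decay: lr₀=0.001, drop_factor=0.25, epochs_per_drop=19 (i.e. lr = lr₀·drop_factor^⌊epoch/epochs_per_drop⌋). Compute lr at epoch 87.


n_drops = ⌊87/19⌋ = 4
lr = 0.001·0.25^4 = 0.001·0.00390625 = 0.00000390625

0.00000390625


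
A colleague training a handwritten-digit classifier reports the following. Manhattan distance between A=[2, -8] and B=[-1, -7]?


d = |2+ 1| + |-8+ 7|
  = 3 + 1
  = 4

4


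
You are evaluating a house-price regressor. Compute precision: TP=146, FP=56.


Precision = TP/(TP+FP)
= 146/(146+56)
= 146/202 = 72.28%

72.28%


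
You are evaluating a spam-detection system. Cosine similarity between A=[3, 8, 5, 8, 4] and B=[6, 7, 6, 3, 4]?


A·B = 3·6 + 8·7 + 5·6 + 8·3 + 4·4 = 144
‖A‖ = √178 = 13.3417, ‖B‖ = √146 = 12.083
cos = 144/(√178·√146) = 144/√25988 = 0.8933

0.8933


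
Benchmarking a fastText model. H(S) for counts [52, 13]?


Probabilities: [52/65, 13/65] ≈ [0.8, 0.2]
H = -((52/65)·log₂(52/65) + (13/65)·log₂(13/65))
  = 0.7219 bits

0.7219 bits


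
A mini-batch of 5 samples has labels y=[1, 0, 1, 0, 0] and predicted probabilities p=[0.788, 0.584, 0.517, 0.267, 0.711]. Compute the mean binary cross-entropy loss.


L[0] = -ln(0.788) = 0.2383
L[1] = -ln(1-0.584) = -ln(0.416) = 0.8771
L[2] = -ln(0.517) = 0.6597
L[3] = -ln(1-0.267) = -ln(0.733) = 0.3106
L[4] = -ln(1-0.711) = -ln(0.289) = 1.2413
mean = (0.2383 + 0.8771 + 0.6597 + 0.3106 + 1.2413)/5 = 0.6654

0.6654


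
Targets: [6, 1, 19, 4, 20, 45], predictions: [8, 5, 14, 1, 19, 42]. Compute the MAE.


Absolute errors: |6-8|=2, |1-5|=4, |19-14|=5, |4-1|=3, |20-19|=1, |45-42|=3
Sum = 18
MAE = 18/6 = 3

3


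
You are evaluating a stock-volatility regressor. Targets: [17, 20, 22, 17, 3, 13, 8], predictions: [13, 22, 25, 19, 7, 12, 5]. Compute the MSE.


Squared errors: (17-13)²=16, (20-22)²=4, (22-25)²=9, (17-19)²=4, (3-7)²=16, (13-12)²=1, (8-5)²=9
Sum = 59
MSE = 59/7 = 59/7

59/7


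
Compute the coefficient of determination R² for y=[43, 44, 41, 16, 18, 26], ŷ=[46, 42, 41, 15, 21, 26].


ȳ = 31.3333
SS_res = Σ(y-ŷ)² = 23
SS_tot = Σ(y-ȳ)² = 831.33
R² = 1 - SS_res/SS_tot = 1 - 0.0277 = 0.9723

0.9723


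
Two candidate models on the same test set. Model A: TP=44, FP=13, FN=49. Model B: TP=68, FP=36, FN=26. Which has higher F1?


Model A: P=44/57=0.7719, R=44/93=0.4731, F1=2PR/(P+R)=2TP/(2TP+FP+FN)=88/150=0.5867
Model B: P=68/104=0.6538, R=68/94=0.7234, F1=2PR/(P+R)=2TP/(2TP+FP+FN)=136/198=0.6869
0.5867 < 0.6869 → Model B

Model B


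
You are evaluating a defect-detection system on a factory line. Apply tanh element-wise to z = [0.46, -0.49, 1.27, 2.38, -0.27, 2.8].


tanh(0.46) = 0.4301
tanh(-0.49) = -0.4542
tanh(1.27) = 0.8538
tanh(2.38) = 0.983
tanh(-0.27) = -0.2636
tanh(2.8) = 0.9926
result = [0.4301, -0.4542, 0.8538, 0.983, -0.2636, 0.9926]

[0.4301, -0.4542, 0.8538, 0.983, -0.2636, 0.9926]


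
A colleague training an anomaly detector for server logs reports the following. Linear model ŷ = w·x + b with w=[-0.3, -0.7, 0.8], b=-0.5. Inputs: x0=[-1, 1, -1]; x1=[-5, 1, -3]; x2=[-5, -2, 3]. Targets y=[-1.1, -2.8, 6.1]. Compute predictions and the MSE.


ŷ0 = (-0.3)·(-1) + (-0.7)·(1) + (0.8)·(-1) - 0.5 = -1.7
ŷ1 = (-0.3)·(-5) + (-0.7)·(1) + (0.8)·(-3) - 0.5 = -2.1
ŷ2 = (-0.3)·(-5) + (-0.7)·(-2) + (0.8)·(3) - 0.5 = 4.8
errors² = [0.36, 0.49, 1.69]
MSE = 2.5400/3 = 0.8467

0.8467


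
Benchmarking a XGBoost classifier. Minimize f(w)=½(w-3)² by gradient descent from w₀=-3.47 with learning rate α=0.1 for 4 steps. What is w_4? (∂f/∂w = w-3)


step 1: grad = -3.47-3 = -6.47; w = -3.47 - 0.1·(-6.47) = -2.823
step 2: grad = -2.823-3 = -5.823; w = -2.823 - 0.1·(-5.823) = -2.2407
step 3: grad = -2.2407-3 = -5.2407; w = -2.2407 - 0.1·(-5.2407) = -1.71663
step 4: grad = -1.71663-3 = -4.71663; w = -1.71663 - 0.1·(-4.71663) = -1.244967

-1.244967


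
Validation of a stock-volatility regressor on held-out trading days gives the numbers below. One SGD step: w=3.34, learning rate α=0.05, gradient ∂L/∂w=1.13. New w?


w_new = w - α·∇
= 3.34 - 0.05·1.13
= 3.34 - 0.0565
= 3.2835

3.2835


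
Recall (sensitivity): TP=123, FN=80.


Recall = TP/(TP+FN)
= 123/(123+80)
= 123/203 = 60.59%

60.59%


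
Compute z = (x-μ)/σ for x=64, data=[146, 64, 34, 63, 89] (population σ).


μ = 79.2, σ = 37.6691
z = (64 - 79.2)/37.6691 = -0.4035

-0.4035


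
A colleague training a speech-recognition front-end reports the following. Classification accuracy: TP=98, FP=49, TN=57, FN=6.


Accuracy = (TP+TN)/(TP+TN+FP+FN)
= (98+57)/(210)
= 155/210 = 73.81%

73.81%


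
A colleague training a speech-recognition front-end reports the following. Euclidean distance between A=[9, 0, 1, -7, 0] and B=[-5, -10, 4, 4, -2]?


d = √((9+ 5)² + (0+ 10)² + (1-4)² + (-7-4)² + (0+ 2)²)
  = √(196 + 100 + 9 + 121 + 4)
  = √430 = 20.7364

20.7364


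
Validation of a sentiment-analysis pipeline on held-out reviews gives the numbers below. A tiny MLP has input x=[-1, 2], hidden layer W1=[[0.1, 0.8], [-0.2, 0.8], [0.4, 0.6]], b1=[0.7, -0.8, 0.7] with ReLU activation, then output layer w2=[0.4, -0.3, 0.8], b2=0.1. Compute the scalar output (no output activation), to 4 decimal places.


z1[0] = (0.1)·(-1) + (0.8)·(2) + 0.7 = 2.2
z1[1] = (-0.2)·(-1) + (0.8)·(2) - 0.8 = 1.0
z1[2] = (0.4)·(-1) + (0.6)·(2) + 0.7 = 1.5
h = ReLU(z1) = [2.2, 1.0, 1.5]
output = (0.4)·(2.2) + (-0.3)·(1.0) + (0.8)·(1.5) + 0.1 = 1.88

1.88


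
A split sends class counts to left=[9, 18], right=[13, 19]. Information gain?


Parent = [22, 37], H_parent = 0.9529
H_left = 0.9183 (n=27), H_right = 0.9745 (n=32)
H_children = (27/59)·0.9183 + (32/59)·0.9745 = 0.9488
IG = 0.9529 - 0.9488 = 0.0041

0.0041


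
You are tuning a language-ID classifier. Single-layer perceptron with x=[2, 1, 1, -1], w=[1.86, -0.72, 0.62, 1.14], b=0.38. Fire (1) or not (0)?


z = (2)·(1.86) + (1)·(-0.72) + (1)·(0.62) + (-1)·(1.14) + 0.38
  = 2.86
step(z) = 1 (z≥0)

1


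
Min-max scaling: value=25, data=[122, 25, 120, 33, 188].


min=25, max=188
(25-25)/(188-25) = 0/163 = 0.0

0.0


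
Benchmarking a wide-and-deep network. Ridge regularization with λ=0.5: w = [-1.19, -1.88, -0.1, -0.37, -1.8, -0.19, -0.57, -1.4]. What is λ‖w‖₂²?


‖w‖₂² = (-1.19)² + (-1.88)² + (-0.1)² + (-0.37)² + (-1.8)² + (-0.19)² + (-0.57)² + (-1.4)²
     = 1.4161 + 3.5344 + 0.01 + 0.1369 + 3.24 + 0.0361 + 0.3249 + 1.96
     = 10.6584
λ·‖w‖₂² = 0.5·10.6584 = 5.3292

5.3292


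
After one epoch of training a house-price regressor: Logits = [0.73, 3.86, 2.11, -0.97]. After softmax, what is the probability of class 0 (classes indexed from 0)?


Exponentials: e^0.73=2.0751, e^3.86=47.4654, e^2.11=8.2482, e^-0.97=0.3791
Sum = 58.1678
Softmax = [0.0357, 0.816, 0.1418, 0.0065]
p[0] = 2.0751/58.1678 = 0.0357

0.0357


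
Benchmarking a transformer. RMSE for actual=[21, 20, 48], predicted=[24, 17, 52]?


MSE = 34/3 = 11.3333
RMSE = √(34/3) = 3.3665

3.3665


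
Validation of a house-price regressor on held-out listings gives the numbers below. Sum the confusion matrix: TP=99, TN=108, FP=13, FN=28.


Total = TP + TN + FP + FN
= 99 + 108 + 13 + 28
= 248
(Predicted positive: 112, predicted negative: 136)

248


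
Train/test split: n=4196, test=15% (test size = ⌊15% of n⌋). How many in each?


Test = ⌊4196·15/100⌋ = 629
Train = 4196 - 629 = 3567

Train: 3567, Test: 629


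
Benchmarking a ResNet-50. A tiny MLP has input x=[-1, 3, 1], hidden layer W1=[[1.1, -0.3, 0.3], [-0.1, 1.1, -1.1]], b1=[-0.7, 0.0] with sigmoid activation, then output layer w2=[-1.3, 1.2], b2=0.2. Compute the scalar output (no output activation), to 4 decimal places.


z1[0] = (1.1)·(-1) + (-0.3)·(3) + (0.3)·(1) - 0.7 = -2.4
z1[1] = (-0.1)·(-1) + (1.1)·(3) + (-1.1)·(1) + 0.0 = 2.3
h = sigmoid(z1) = [0.0832, 0.9089]
output = (-1.3)·(0.0832) + (1.2)·(0.9089) + 0.2 = 1.1825

1.1825


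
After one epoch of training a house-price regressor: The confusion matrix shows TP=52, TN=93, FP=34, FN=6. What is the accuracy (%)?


Accuracy = (TP+TN)/(TP+TN+FP+FN)
= (52+93)/(185)
= 145/185 = 78.38%

78.38%


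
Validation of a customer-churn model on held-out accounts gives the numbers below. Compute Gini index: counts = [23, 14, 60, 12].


Probabilities: [23/109, 14/109, 60/109, 12/109] ≈ [0.211, 0.1284, 0.5505, 0.1101]
Σpᵢ² = (529 + 196 + 3600 + 144)/109² = 4469/11881
Gini = 1 - Σpᵢ² = 1 - 4469/11881 = 0.6239

0.6239


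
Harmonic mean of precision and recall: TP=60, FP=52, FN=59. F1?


Precision = 60/112 = 0.5357
Recall = 60/119 = 0.5042
F1 = 2·P·R/(P+R) = 2·TP/(2·TP+FP+FN) = 120/(120+52+59) = 120/231 = 0.5195

0.5195


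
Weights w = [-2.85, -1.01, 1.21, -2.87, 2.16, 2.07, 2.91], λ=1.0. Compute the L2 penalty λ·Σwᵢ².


‖w‖₂² = (-2.85)² + (-1.01)² + (1.21)² + (-2.87)² + (2.16)² + (2.07)² + (2.91)²
     = 8.1225 + 1.0201 + 1.4641 + 8.2369 + 4.6656 + 4.2849 + 8.4681
     = 36.2622
λ·‖w‖₂² = 1.0·36.2622 = 36.2622

36.2622


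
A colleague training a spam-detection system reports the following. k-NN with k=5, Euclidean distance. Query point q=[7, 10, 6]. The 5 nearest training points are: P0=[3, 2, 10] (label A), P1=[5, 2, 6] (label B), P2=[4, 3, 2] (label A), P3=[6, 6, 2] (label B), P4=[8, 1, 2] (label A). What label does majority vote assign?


d(q,P0) = 9.798  (label A)
d(q,P1) = 8.2462  (label B)
d(q,P2) = 8.6023  (label A)
d(q,P3) = 5.7446  (label B)
d(q,P4) = 9.8995  (label A)
Votes: A=3, B=2
Majority → A

A


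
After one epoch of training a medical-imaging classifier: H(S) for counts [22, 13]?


Probabilities: [22/35, 13/35] ≈ [0.6286, 0.3714]
H = -((22/35)·log₂(22/35) + (13/35)·log₂(13/35))
  = 0.9518 bits

0.9518 bits


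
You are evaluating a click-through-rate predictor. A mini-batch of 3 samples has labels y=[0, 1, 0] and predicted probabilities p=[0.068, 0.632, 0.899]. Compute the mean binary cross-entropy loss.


L[0] = -ln(1-0.068) = -ln(0.932) = 0.0704
L[1] = -ln(0.632) = 0.4589
L[2] = -ln(1-0.899) = -ln(0.101) = 2.2926
mean = (0.0704 + 0.4589 + 2.2926)/3 = 0.9406

0.9406


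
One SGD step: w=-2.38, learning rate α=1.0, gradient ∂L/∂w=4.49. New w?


w_new = w - α·∇
= -2.38 - 1.0·4.49
= -2.38 - 4.49
= -6.87

-6.87


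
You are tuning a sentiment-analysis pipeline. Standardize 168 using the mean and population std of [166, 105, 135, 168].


μ = 143.5, σ = 25.7924
z = (168 - 143.5)/25.7924 = 0.9499

0.9499


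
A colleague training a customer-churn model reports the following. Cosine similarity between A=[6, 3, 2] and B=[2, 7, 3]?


A·B = 6·2 + 3·7 + 2·3 = 39
‖A‖ = √49 = 7, ‖B‖ = √62 = 7.874
cos = 39/(√49·√62) = 39/√3038 = 0.7076

0.7076


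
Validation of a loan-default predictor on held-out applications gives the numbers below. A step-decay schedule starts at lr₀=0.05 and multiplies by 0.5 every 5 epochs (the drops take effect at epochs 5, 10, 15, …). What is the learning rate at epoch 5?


n_drops = ⌊5/5⌋ = 1
lr = 0.05·0.5^1 = 0.05·0.5 = 0.025

0.025


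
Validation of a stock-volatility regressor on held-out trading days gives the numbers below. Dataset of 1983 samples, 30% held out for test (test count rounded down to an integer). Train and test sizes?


Test = ⌊1983·30/100⌋ = 594
Train = 1983 - 594 = 1389

Train: 1389, Test: 594


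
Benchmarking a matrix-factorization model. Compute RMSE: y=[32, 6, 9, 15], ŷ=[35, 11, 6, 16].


MSE = 44/4 = 11
RMSE = √(44/4) = 3.3166

3.3166


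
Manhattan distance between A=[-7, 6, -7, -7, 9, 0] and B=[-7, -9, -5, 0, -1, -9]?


d = |-7+ 7| + |6+ 9| + |-7+ 5| + |-7-0| + |9+ 1| + |0+ 9|
  = 0 + 15 + 2 + 7 + 10 + 9
  = 43

43


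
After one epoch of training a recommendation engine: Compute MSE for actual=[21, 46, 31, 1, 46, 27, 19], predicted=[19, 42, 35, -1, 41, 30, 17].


Squared errors: (21-19)²=4, (46-42)²=16, (31-35)²=16, (1+ 1)²=4, (46-41)²=25, (27-30)²=9, (19-17)²=4
Sum = 78
MSE = 78/7 = 78/7

78/7


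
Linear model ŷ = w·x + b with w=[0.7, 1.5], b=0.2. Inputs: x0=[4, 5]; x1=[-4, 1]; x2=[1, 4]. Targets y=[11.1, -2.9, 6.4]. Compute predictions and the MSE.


ŷ0 = (0.7)·(4) + (1.5)·(5) + 0.2 = 10.5
ŷ1 = (0.7)·(-4) + (1.5)·(1) + 0.2 = -1.1
ŷ2 = (0.7)·(1) + (1.5)·(4) + 0.2 = 6.9
errors² = [0.36, 3.24, 0.25]
MSE = 3.8500/3 = 1.2833

1.2833


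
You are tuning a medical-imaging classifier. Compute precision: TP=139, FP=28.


Precision = TP/(TP+FP)
= 139/(139+28)
= 139/167 = 83.23%

83.23%


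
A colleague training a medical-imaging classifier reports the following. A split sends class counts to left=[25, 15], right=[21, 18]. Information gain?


Parent = [46, 33], H_parent = 0.9804
H_left = 0.9544 (n=40), H_right = 0.9957 (n=39)
H_children = (40/79)·0.9544 + (39/79)·0.9957 = 0.9748
IG = 0.9804 - 0.9748 = 0.0056

0.0056


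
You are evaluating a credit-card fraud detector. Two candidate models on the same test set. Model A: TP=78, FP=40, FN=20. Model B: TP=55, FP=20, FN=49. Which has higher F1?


Model A: P=78/118=0.661, R=78/98=0.7959, F1=2PR/(P+R)=2TP/(2TP+FP+FN)=156/216=0.7222
Model B: P=55/75=0.7333, R=55/104=0.5288, F1=2PR/(P+R)=2TP/(2TP+FP+FN)=110/179=0.6145
0.7222 > 0.6145 → Model A

Model A


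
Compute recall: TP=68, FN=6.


Recall = TP/(TP+FN)
= 68/(68+6)
= 68/74 = 91.89%

91.89%


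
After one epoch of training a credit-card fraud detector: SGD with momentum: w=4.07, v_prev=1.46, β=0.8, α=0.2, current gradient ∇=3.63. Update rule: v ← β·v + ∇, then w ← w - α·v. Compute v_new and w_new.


v_new = 0.8·1.46 + 3.63 = 1.168 + 3.63 = 4.798
w_new = 4.07 - 0.2·4.798 = 4.07 - 0.9596 = 3.1104

v_new=4.798, w_new=3.1104


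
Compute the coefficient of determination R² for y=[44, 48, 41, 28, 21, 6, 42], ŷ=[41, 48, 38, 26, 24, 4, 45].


ȳ = 32.8571
SS_res = Σ(y-ŷ)² = 44
SS_tot = Σ(y-ȳ)² = 1388.86
R² = 1 - SS_res/SS_tot = 1 - 0.0317 = 0.9683

0.9683


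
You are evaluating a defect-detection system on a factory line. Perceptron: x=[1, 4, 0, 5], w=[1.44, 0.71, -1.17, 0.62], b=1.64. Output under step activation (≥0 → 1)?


z = (1)·(1.44) + (4)·(0.71) + (0)·(-1.17) + (5)·(0.62) + 1.64
  = 9.02
step(z) = 1 (z≥0)

1


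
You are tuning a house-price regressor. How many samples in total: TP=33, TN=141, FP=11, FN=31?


Total = TP + TN + FP + FN
= 33 + 141 + 11 + 31
= 216
(Predicted positive: 44, predicted negative: 172)

216


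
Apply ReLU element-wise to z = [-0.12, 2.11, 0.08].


ReLU(-0.12) = max(0, -0.12) = 0.0
ReLU(2.11) = max(0, 2.11) = 2.11
ReLU(0.08) = max(0, 0.08) = 0.08
result = [0.0, 2.11, 0.08]

[0.0, 2.11, 0.08]


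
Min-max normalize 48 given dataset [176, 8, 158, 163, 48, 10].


min=8, max=176
(48-8)/(176-8) = 40/168 = 0.2381

0.2381


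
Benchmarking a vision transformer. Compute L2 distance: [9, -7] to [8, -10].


d = √((9-8)² + (-7+ 10)²)
  = √(1 + 9)
  = √10 = 3.1623

3.1623


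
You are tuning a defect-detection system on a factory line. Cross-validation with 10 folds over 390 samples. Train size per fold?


Fold size = 390/10 = 39
Training per fold = 390 - 39 = 351

351


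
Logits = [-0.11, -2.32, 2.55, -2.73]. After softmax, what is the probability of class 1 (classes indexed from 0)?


Exponentials: e^-0.11=0.8958, e^-2.32=0.0983, e^2.55=12.8071, e^-2.73=0.0652
Sum = 13.8664
Softmax = [0.0646, 0.0071, 0.9236, 0.0047]
p[1] = 0.0983/13.8664 = 0.0071

0.0071


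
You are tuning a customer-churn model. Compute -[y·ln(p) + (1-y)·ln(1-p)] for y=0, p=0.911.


BCE = -[y·ln(p) + (1-y)·ln(1-p)]
= -0 - 1·ln(1-0.911)
= -ln(0.089) = 2.4191

2.4191


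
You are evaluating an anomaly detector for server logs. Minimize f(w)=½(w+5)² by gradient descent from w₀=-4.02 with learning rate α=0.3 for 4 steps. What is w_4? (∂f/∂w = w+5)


step 1: grad = -4.02+5 = 0.98; w = -4.02 - 0.3·(0.98) = -4.314
step 2: grad = -4.314+5 = 0.686; w = -4.314 - 0.3·(0.686) = -4.5198
step 3: grad = -4.5198+5 = 0.4802; w = -4.5198 - 0.3·(0.4802) = -4.66386
step 4: grad = -4.66386+5 = 0.33614; w = -4.66386 - 0.3·(0.33614) = -4.764702

-4.764702


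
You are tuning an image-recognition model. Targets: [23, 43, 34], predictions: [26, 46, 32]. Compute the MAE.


Absolute errors: |23-26|=3, |43-46|=3, |34-32|=2
Sum = 8
MAE = 8/3 = 8/3

8/3


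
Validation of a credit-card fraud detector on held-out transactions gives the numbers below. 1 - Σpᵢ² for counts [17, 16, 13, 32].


Probabilities: [17/78, 16/78, 13/78, 32/78] ≈ [0.2179, 0.2051, 0.1667, 0.4103]
Σpᵢ² = (289 + 256 + 169 + 1024)/78² = 1738/6084
Gini = 1 - Σpᵢ² = 1 - 1738/6084 = 0.7143

0.7143


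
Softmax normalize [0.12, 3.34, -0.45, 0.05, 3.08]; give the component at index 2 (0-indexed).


Exponentials: e^0.12=1.1275, e^3.34=28.2191, e^-0.45=0.6376, e^0.05=1.0513, e^3.08=21.7584
Sum = 52.7939
Softmax = [0.0214, 0.5345, 0.0121, 0.0199, 0.4121]
p[2] = 0.6376/52.7939 = 0.0121

0.0121


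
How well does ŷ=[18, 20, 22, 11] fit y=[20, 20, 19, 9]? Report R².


ȳ = 17
SS_res = Σ(y-ŷ)² = 17
SS_tot = Σ(y-ȳ)² = 86
R² = 1 - SS_res/SS_tot = 1 - 0.1977 = 0.8023

0.8023


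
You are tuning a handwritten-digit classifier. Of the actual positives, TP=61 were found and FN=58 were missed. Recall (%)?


Recall = TP/(TP+FN)
= 61/(61+58)
= 61/119 = 51.26%

51.26%


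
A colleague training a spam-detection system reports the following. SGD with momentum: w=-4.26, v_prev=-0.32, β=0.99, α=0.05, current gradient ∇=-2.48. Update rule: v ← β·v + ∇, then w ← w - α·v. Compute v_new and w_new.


v_new = 0.99·-0.32 - 2.48 = -0.3168 - 2.48 = -2.7968
w_new = -4.26 - 0.05·-2.7968 = -4.26 + 0.13984 = -4.12016

v_new=-2.7968, w_new=-4.12016


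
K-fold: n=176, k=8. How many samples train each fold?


Fold size = 176/8 = 22
Training per fold = 176 - 22 = 154

154


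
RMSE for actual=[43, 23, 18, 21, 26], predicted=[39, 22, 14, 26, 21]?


MSE = 83/5 = 16.6
RMSE = √(83/5) = 4.0743

4.0743


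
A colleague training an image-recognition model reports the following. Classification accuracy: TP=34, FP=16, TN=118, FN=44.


Accuracy = (TP+TN)/(TP+TN+FP+FN)
= (34+118)/(212)
= 152/212 = 71.7%

71.7%


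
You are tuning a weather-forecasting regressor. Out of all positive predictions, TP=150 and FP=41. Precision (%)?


Precision = TP/(TP+FP)
= 150/(150+41)
= 150/191 = 78.53%

78.53%


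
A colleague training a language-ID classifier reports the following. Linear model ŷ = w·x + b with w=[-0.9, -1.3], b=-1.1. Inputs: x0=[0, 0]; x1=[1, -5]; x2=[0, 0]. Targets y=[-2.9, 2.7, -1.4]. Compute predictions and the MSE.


ŷ0 = (-0.9)·(0) + (-1.3)·(0) - 1.1 = -1.1
ŷ1 = (-0.9)·(1) + (-1.3)·(-5) - 1.1 = 4.5
ŷ2 = (-0.9)·(0) + (-1.3)·(0) - 1.1 = -1.1
errors² = [3.24, 3.24, 0.09]
MSE = 6.5700/3 = 2.19

2.19


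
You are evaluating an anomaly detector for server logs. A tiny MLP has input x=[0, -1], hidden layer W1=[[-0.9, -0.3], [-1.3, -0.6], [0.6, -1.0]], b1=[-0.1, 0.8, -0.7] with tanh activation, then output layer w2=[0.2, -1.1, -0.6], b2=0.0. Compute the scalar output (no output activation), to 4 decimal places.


z1[0] = (-0.9)·(0) + (-0.3)·(-1) - 0.1 = 0.2
z1[1] = (-1.3)·(0) + (-0.6)·(-1) + 0.8 = 1.4
z1[2] = (0.6)·(0) + (-1.0)·(-1) - 0.7 = 0.3
h = tanh(z1) = [0.1974, 0.8854, 0.2913]
output = (0.2)·(0.1974) + (-1.1)·(0.8854) + (-0.6)·(0.2913) + 0.0 = -1.1092

-1.1092


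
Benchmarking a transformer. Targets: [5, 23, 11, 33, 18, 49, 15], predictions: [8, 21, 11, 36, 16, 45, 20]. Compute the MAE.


Absolute errors: |5-8|=3, |23-21|=2, |11-11|=0, |33-36|=3, |18-16|=2, |49-45|=4, |15-20|=5
Sum = 19
MAE = 19/7 = 19/7

19/7


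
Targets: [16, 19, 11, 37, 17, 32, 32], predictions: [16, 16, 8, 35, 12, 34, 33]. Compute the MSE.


Squared errors: (16-16)²=0, (19-16)²=9, (11-8)²=9, (37-35)²=4, (17-12)²=25, (32-34)²=4, (32-33)²=1
Sum = 52
MSE = 52/7 = 52/7

52/7


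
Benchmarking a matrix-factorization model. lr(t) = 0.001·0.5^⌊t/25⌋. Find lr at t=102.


n_drops = ⌊102/25⌋ = 4
lr = 0.001·0.5^4 = 0.001·0.0625 = 0.0000625

0.0000625


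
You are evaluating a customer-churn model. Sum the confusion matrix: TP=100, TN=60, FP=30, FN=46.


Total = TP + TN + FP + FN
= 100 + 60 + 30 + 46
= 236
(Predicted positive: 130, predicted negative: 106)

236


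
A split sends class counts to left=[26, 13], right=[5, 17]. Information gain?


Parent = [31, 30], H_parent = 0.9998
H_left = 0.9183 (n=39), H_right = 0.7732 (n=22)
H_children = (39/61)·0.9183 + (22/61)·0.7732 = 0.866
IG = 0.9998 - 0.866 = 0.1338

0.1338


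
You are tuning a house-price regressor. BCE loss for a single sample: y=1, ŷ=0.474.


BCE = -[y·ln(p) + (1-y)·ln(1-p)]
= -1·ln(0.474) - 0
= -ln(0.474) = 0.7465

0.7465


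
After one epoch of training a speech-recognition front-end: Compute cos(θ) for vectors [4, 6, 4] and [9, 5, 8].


A·B = 4·9 + 6·5 + 4·8 = 98
‖A‖ = √68 = 8.2462, ‖B‖ = √170 = 13.0384
cos = 98/(√68·√170) = 98/√11560 = 0.9115

0.9115


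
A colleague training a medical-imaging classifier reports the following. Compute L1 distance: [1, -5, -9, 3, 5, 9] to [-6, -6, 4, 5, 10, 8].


d = |1+ 6| + |-5+ 6| + |-9-4| + |3-5| + |5-10| + |9-8|
  = 7 + 1 + 13 + 2 + 5 + 1
  = 29

29


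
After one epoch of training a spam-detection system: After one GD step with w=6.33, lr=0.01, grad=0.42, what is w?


w_new = w - α·∇
= 6.33 - 0.01·0.42
= 6.33 - 0.0042
= 6.3258

6.3258


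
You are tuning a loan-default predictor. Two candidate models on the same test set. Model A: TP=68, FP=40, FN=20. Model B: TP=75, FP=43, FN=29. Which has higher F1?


Model A: P=68/108=0.6296, R=68/88=0.7727, F1=2PR/(P+R)=2TP/(2TP+FP+FN)=136/196=0.6939
Model B: P=75/118=0.6356, R=75/104=0.7212, F1=2PR/(P+R)=2TP/(2TP+FP+FN)=150/222=0.6757
0.6939 > 0.6757 → Model A

Model A


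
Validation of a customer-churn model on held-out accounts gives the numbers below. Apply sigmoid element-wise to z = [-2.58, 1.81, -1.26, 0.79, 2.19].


σ(-2.58) = 1/(1+e^2.58) = 0.0704
σ(1.81) = 1/(1+e^-1.81) = 0.8594
σ(-1.26) = 1/(1+e^1.26) = 0.221
σ(0.79) = 1/(1+e^-0.79) = 0.6878
σ(2.19) = 1/(1+e^-2.19) = 0.8993
result = [0.0704, 0.8594, 0.221, 0.6878, 0.8993]

[0.0704, 0.8594, 0.221, 0.6878, 0.8993]


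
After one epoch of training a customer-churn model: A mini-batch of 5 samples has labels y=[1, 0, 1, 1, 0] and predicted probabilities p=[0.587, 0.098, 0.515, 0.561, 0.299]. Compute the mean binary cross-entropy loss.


L[0] = -ln(0.587) = 0.5327
L[1] = -ln(1-0.098) = -ln(0.902) = 0.1031
L[2] = -ln(0.515) = 0.6636
L[3] = -ln(0.561) = 0.578
L[4] = -ln(1-0.299) = -ln(0.701) = 0.3552
mean = (0.5327 + 0.1031 + 0.6636 + 0.578 + 0.3552)/5 = 0.4465

0.4465


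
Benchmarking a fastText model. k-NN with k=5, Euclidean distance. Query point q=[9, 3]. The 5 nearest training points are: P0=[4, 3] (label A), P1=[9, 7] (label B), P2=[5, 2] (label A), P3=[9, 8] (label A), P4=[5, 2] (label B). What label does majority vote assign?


d(q,P0) = 5.0  (label A)
d(q,P1) = 4.0  (label B)
d(q,P2) = 4.1231  (label A)
d(q,P3) = 5.0  (label A)
d(q,P4) = 4.1231  (label B)
Votes: A=3, B=2
Majority → A

A


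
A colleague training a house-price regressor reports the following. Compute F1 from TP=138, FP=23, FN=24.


Precision = 138/161 = 0.8571
Recall = 138/162 = 0.8519
F1 = 2·P·R/(P+R) = 2·TP/(2·TP+FP+FN) = 276/(276+23+24) = 276/323 = 0.8545

0.8545


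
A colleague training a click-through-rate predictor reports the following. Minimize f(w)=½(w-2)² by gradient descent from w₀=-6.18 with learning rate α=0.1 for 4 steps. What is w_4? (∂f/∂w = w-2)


step 1: grad = -6.18-2 = -8.18; w = -6.18 - 0.1·(-8.18) = -5.362
step 2: grad = -5.362-2 = -7.362; w = -5.362 - 0.1·(-7.362) = -4.6258
step 3: grad = -4.6258-2 = -6.6258; w = -4.6258 - 0.1·(-6.6258) = -3.96322
step 4: grad = -3.96322-2 = -5.96322; w = -3.96322 - 0.1·(-5.96322) = -3.366898

-3.366898


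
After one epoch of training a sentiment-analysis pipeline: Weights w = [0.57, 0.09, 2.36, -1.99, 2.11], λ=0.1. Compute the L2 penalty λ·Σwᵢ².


‖w‖₂² = (0.57)² + (0.09)² + (2.36)² + (-1.99)² + (2.11)²
     = 0.3249 + 0.0081 + 5.5696 + 3.9601 + 4.4521
     = 14.3148
λ·‖w‖₂² = 0.1·14.3148 = 1.43148

1.43148


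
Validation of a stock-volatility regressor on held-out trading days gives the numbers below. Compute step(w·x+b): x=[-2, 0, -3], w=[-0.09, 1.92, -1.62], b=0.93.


z = (-2)·(-0.09) + (0)·(1.92) + (-3)·(-1.62) + 0.93
  = 5.97
step(z) = 1 (z≥0)

1


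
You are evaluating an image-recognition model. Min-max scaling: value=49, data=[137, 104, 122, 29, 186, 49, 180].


min=29, max=186
(49-29)/(186-29) = 20/157 = 0.1274

0.1274


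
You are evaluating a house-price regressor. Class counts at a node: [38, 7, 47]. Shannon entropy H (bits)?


Probabilities: [38/92, 7/92, 47/92] ≈ [0.413, 0.0761, 0.5109]
H = -((38/92)·log₂(38/92) + (7/92)·log₂(7/92) + (47/92)·log₂(47/92))
  = 1.3047 bits

1.3047 bits


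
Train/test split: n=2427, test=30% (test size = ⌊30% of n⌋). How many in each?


Test = ⌊2427·30/100⌋ = 728
Train = 2427 - 728 = 1699

Train: 1699, Test: 728


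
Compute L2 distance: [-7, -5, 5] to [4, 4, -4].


d = √((-7-4)² + (-5-4)² + (5+ 4)²)
  = √(121 + 81 + 81)
  = √283 = 16.8226

16.8226


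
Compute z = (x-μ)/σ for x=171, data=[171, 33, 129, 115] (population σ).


μ = 112, σ = 50.05
z = (171 - 112)/50.05 = 1.1788

1.1788


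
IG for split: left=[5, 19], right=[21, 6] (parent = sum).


Parent = [26, 25], H_parent = 0.9997
H_left = 0.7383 (n=24), H_right = 0.7642 (n=27)
H_children = (24/51)·0.7383 + (27/51)·0.7642 = 0.752
IG = 0.9997 - 0.752 = 0.2477

0.2477


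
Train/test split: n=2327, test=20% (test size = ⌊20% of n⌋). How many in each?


Test = ⌊2327·20/100⌋ = 465
Train = 2327 - 465 = 1862

Train: 1862, Test: 465


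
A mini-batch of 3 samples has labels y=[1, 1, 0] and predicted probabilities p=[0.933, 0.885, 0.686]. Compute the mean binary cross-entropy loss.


L[0] = -ln(0.933) = 0.0694
L[1] = -ln(0.885) = 0.1222
L[2] = -ln(1-0.686) = -ln(0.314) = 1.1584
mean = (0.0694 + 0.1222 + 1.1584)/3 = 0.45

0.45


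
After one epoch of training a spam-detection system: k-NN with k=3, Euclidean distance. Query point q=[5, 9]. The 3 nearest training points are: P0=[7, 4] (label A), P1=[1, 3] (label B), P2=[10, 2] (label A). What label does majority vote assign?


d(q,P0) = 5.3852  (label A)
d(q,P1) = 7.2111  (label B)
d(q,P2) = 8.6023  (label A)
Votes: A=2, B=1
Majority → A

A


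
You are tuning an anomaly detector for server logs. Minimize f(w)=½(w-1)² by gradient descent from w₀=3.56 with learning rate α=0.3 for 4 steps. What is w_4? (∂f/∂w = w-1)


step 1: grad = 3.56-1 = 2.56; w = 3.56 - 0.3·(2.56) = 2.792
step 2: grad = 2.792-1 = 1.792; w = 2.792 - 0.3·(1.792) = 2.2544
step 3: grad = 2.2544-1 = 1.2544; w = 2.2544 - 0.3·(1.2544) = 1.87808
step 4: grad = 1.87808-1 = 0.87808; w = 1.87808 - 0.3·(0.87808) = 1.614656

1.614656


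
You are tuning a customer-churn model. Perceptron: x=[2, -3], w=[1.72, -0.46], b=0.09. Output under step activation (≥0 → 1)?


z = (2)·(1.72) + (-3)·(-0.46) + 0.09
  = 4.91
step(z) = 1 (z≥0)

1


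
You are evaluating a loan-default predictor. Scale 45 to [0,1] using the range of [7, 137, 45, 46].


min=7, max=137
(45-7)/(137-7) = 38/130 = 0.2923

0.2923


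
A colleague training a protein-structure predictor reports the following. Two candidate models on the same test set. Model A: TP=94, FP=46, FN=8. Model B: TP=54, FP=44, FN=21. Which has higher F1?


Model A: P=94/140=0.6714, R=94/102=0.9216, F1=2PR/(P+R)=2TP/(2TP+FP+FN)=188/242=0.7769
Model B: P=54/98=0.551, R=54/75=0.72, F1=2PR/(P+R)=2TP/(2TP+FP+FN)=108/173=0.6243
0.7769 > 0.6243 → Model A

Model A


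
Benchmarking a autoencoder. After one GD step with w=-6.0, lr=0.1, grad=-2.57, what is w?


w_new = w - α·∇
= -6.0 - 0.1·-2.57
= -6.0 + 0.257
= -5.743

-5.743


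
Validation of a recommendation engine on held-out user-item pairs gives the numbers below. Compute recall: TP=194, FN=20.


Recall = TP/(TP+FN)
= 194/(194+20)
= 194/214 = 90.65%

90.65%


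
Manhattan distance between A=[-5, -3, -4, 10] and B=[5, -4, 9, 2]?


d = |-5-5| + |-3+ 4| + |-4-9| + |10-2|
  = 10 + 1 + 13 + 8
  = 32

32


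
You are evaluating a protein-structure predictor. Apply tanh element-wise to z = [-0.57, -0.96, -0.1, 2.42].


tanh(-0.57) = -0.5154
tanh(-0.96) = -0.7443
tanh(-0.1) = -0.0997
tanh(2.42) = 0.9843
result = [-0.5154, -0.7443, -0.0997, 0.9843]

[-0.5154, -0.7443, -0.0997, 0.9843]


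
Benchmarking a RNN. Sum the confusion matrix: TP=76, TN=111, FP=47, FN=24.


Total = TP + TN + FP + FN
= 76 + 111 + 47 + 24
= 258
(Predicted positive: 123, predicted negative: 135)

258


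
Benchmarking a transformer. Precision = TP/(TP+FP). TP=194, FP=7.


Precision = TP/(TP+FP)
= 194/(194+7)
= 194/201 = 96.52%

96.52%


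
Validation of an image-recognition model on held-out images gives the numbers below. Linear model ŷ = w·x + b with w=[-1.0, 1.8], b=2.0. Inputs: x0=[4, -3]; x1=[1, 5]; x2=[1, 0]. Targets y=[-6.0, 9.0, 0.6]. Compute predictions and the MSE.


ŷ0 = (-1.0)·(4) + (1.8)·(-3) + 2.0 = -7.4
ŷ1 = (-1.0)·(1) + (1.8)·(5) + 2.0 = 10.0
ŷ2 = (-1.0)·(1) + (1.8)·(0) + 2.0 = 1.0
errors² = [1.96, 1.0, 0.16]
MSE = 3.1200/3 = 1.04

1.04


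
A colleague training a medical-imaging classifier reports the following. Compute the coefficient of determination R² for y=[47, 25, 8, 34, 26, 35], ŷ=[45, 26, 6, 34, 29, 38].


ȳ = 29.1667
SS_res = Σ(y-ŷ)² = 27
SS_tot = Σ(y-ȳ)² = 850.83
R² = 1 - SS_res/SS_tot = 1 - 0.0317 = 0.9683

0.9683


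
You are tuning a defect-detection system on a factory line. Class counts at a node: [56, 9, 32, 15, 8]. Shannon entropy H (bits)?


Probabilities: [56/120, 9/120, 32/120, 15/120, 8/120] ≈ [0.4667, 0.075, 0.2667, 0.125, 0.0667]
H = -((56/120)·log₂(56/120) + (9/120)·log₂(9/120) + (32/120)·log₂(32/120) + (15/120)·log₂(15/120) + (8/120)·log₂(8/120))
  = 1.9374 bits

1.9374 bits


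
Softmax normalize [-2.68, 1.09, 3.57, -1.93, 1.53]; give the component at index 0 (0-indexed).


Exponentials: e^-2.68=0.0686, e^1.09=2.9743, e^3.57=35.5166, e^-1.93=0.1451, e^1.53=4.6182
Sum = 43.3228
Softmax = [0.0016, 0.0687, 0.8198, 0.0034, 0.1066]
p[0] = 0.0686/43.3228 = 0.0016

0.0016


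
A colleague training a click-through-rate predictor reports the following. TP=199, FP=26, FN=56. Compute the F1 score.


Precision = 199/225 = 0.8844
Recall = 199/255 = 0.7804
F1 = 2·P·R/(P+R) = 2·TP/(2·TP+FP+FN) = 398/(398+26+56) = 398/480 = 0.8292

0.8292


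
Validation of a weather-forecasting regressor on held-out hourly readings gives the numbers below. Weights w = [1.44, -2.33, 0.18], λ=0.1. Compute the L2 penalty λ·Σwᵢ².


‖w‖₂² = (1.44)² + (-2.33)² + (0.18)²
     = 2.0736 + 5.4289 + 0.0324
     = 7.5349
λ·‖w‖₂² = 0.1·7.5349 = 0.75349

0.75349


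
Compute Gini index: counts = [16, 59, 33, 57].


Probabilities: [16/165, 59/165, 33/165, 57/165] ≈ [0.097, 0.3576, 0.2, 0.3455]
Σpᵢ² = (256 + 3481 + 1089 + 3249)/165² = 8075/27225
Gini = 1 - Σpᵢ² = 1 - 8075/27225 = 0.7034

0.7034


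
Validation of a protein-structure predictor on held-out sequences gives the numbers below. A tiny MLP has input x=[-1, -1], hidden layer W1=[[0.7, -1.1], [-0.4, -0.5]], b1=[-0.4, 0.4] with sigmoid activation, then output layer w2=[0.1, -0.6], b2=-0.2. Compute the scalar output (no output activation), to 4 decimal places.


z1[0] = (0.7)·(-1) + (-1.1)·(-1) - 0.4 = 0.0
z1[1] = (-0.4)·(-1) + (-0.5)·(-1) + 0.4 = 1.3
h = sigmoid(z1) = [0.5, 0.7858]
output = (0.1)·(0.5) + (-0.6)·(0.7858) - 0.2 = -0.6215

-0.6215


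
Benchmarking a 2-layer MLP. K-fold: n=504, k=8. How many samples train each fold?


Fold size = 504/8 = 63
Training per fold = 504 - 63 = 441

441


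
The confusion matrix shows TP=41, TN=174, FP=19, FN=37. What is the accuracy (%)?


Accuracy = (TP+TN)/(TP+TN+FP+FN)
= (41+174)/(271)
= 215/271 = 79.34%

79.34%


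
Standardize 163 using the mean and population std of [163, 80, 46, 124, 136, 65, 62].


μ = 96.5714, σ = 40.9594
z = (163 - 96.5714)/40.9594 = 1.6218

1.6218


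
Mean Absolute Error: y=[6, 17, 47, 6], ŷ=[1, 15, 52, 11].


Absolute errors: |6-1|=5, |17-15|=2, |47-52|=5, |6-11|=5
Sum = 17
MAE = 17/4 = 17/4

17/4


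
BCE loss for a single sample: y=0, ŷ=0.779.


BCE = -[y·ln(p) + (1-y)·ln(1-p)]
= -0 - 1·ln(1-0.779)
= -ln(0.221) = 1.5096

1.5096


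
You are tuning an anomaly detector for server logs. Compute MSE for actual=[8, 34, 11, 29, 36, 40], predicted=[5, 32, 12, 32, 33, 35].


Squared errors: (8-5)²=9, (34-32)²=4, (11-12)²=1, (29-32)²=9, (36-33)²=9, (40-35)²=25
Sum = 57
MSE = 57/6 = 19/2

19/2


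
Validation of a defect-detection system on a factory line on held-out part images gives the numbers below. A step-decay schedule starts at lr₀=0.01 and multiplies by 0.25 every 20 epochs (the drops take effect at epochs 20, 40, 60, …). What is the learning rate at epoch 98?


n_drops = ⌊98/20⌋ = 4
lr = 0.01·0.25^4 = 0.01·0.00390625 = 0.0000390625

0.0000390625


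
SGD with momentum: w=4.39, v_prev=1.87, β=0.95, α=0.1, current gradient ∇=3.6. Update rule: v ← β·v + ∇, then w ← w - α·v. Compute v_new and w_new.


v_new = 0.95·1.87 + 3.6 = 1.7765 + 3.6 = 5.3765
w_new = 4.39 - 0.1·5.3765 = 4.39 - 0.53765 = 3.85235

v_new=5.3765, w_new=3.85235


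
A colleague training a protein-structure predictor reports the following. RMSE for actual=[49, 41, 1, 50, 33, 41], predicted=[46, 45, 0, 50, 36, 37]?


MSE = 51/6 = 8.5
RMSE = √(51/6) = 2.9155

2.9155


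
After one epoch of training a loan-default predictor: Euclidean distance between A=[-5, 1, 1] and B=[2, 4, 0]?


d = √((-5-2)² + (1-4)² + (1-0)²)
  = √(49 + 9 + 1)
  = √59 = 7.6811

7.6811


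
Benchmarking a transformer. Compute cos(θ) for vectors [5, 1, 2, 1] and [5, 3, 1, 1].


A·B = 5·5 + 1·3 + 2·1 + 1·1 = 31
‖A‖ = √31 = 5.5678, ‖B‖ = √36 = 6
cos = 31/(√31·√36) = 31/√1116 = 0.928

0.928


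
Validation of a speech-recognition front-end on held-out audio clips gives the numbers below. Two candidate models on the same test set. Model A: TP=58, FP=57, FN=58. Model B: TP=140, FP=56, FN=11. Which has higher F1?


Model A: P=58/115=0.5043, R=58/116=0.5, F1=2PR/(P+R)=2TP/(2TP+FP+FN)=116/231=0.5022
Model B: P=140/196=0.7143, R=140/151=0.9272, F1=2PR/(P+R)=2TP/(2TP+FP+FN)=280/347=0.8069
0.5022 < 0.8069 → Model B

Model B


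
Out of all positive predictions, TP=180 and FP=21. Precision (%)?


Precision = TP/(TP+FP)
= 180/(180+21)
= 180/201 = 89.55%

89.55%


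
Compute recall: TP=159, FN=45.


Recall = TP/(TP+FN)
= 159/(159+45)
= 159/204 = 77.94%

77.94%


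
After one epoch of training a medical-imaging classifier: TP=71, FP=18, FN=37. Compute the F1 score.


Precision = 71/89 = 0.7978
Recall = 71/108 = 0.6574
F1 = 2·P·R/(P+R) = 2·TP/(2·TP+FP+FN) = 142/(142+18+37) = 142/197 = 0.7208

0.7208


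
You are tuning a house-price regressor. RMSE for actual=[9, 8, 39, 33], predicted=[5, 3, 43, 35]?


MSE = 61/4 = 15.25
RMSE = √(61/4) = 3.9051

3.9051


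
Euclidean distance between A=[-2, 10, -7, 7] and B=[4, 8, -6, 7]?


d = √((-2-4)² + (10-8)² + (-7+ 6)² + (7-7)²)
  = √(36 + 4 + 1 + 0)
  = √41 = 6.4031

6.4031


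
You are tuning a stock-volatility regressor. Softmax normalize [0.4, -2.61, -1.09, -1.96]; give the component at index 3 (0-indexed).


Exponentials: e^0.4=1.4918, e^-2.61=0.0735, e^-1.09=0.3362, e^-1.96=0.1409
Sum = 2.0424
Softmax = [0.7304, 0.036, 0.1646, 0.069]
p[3] = 0.1409/2.0424 = 0.069

0.069


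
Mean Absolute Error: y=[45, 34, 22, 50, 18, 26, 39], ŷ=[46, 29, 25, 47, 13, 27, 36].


Absolute errors: |45-46|=1, |34-29|=5, |22-25|=3, |50-47|=3, |18-13|=5, |26-27|=1, |39-36|=3
Sum = 21
MAE = 21/7 = 3

3


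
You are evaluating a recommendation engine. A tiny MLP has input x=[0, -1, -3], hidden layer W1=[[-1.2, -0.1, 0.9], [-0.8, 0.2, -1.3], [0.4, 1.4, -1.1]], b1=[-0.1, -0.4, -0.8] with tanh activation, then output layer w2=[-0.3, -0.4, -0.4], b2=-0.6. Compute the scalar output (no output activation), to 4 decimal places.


z1[0] = (-1.2)·(0) + (-0.1)·(-1) + (0.9)·(-3) - 0.1 = -2.7
z1[1] = (-0.8)·(0) + (0.2)·(-1) + (-1.3)·(-3) - 0.4 = 3.3
z1[2] = (0.4)·(0) + (1.4)·(-1) + (-1.1)·(-3) - 0.8 = 1.1
h = tanh(z1) = [-0.991, 0.9973, 0.8005]
output = (-0.3)·(-0.991) + (-0.4)·(0.9973) + (-0.4)·(0.8005) - 0.6 = -1.0218

-1.0218


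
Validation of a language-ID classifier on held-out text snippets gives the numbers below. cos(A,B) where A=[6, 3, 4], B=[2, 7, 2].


A·B = 6·2 + 3·7 + 4·2 = 41
‖A‖ = √61 = 7.8102, ‖B‖ = √57 = 7.5498
cos = 41/(√61·√57) = 41/√3477 = 0.6953

0.6953


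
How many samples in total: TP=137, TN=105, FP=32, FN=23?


Total = TP + TN + FP + FN
= 137 + 105 + 32 + 23
= 297
(Predicted positive: 169, predicted negative: 128)

297


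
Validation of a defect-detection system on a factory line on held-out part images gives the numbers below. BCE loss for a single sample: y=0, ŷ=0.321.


BCE = -[y·ln(p) + (1-y)·ln(1-p)]
= -0 - 1·ln(1-0.321)
= -ln(0.679) = 0.3871

0.3871


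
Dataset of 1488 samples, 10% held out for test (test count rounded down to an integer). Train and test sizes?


Test = ⌊1488·10/100⌋ = 148
Train = 1488 - 148 = 1340

Train: 1340, Test: 148


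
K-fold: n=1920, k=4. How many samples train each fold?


Fold size = 1920/4 = 480
Training per fold = 1920 - 480 = 1440

1440


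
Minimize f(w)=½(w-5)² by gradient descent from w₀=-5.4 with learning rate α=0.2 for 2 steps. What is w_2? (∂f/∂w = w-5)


step 1: grad = -5.4-5 = -10.4; w = -5.4 - 0.2·(-10.4) = -3.32
step 2: grad = -3.32-5 = -8.32; w = -3.32 - 0.2·(-8.32) = -1.656

-1.656
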